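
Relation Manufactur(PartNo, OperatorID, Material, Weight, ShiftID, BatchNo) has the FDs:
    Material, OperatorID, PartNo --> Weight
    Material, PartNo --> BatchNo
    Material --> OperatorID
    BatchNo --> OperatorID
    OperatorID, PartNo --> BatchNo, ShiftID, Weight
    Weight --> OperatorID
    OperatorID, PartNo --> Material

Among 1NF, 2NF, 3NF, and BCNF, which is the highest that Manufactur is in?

3NF

Candidate keys: {BatchNo, PartNo}, {Material, PartNo}, {OperatorID, PartNo}, {PartNo, Weight}. Prime attributes: {BatchNo, Material, OperatorID, PartNo, Weight}.
For Material --> OperatorID we have {Material}⁺ = {Material, OperatorID}; {Material} is not a superkey, so BCNF fails.
Its right-hand attributes {OperatorID} are all prime, as are those of every other non-superkey FD — the relation is in 3NF.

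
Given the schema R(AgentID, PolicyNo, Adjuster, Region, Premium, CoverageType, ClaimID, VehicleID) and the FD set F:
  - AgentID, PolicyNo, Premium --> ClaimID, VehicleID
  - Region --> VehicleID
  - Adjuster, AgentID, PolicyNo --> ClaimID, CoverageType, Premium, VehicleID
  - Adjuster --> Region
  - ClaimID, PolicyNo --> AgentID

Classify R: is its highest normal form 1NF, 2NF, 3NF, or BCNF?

Candidate keys: {Adjuster, AgentID, PolicyNo}, {Adjuster, ClaimID, PolicyNo}. Prime attributes: {Adjuster, AgentID, ClaimID, PolicyNo}.
AgentID, PolicyNo, Premium --> ClaimID, VehicleID breaks BCNF: {AgentID, PolicyNo, Premium}⁺ = {AgentID, ClaimID, PolicyNo, Premium, VehicleID}, so {AgentID, PolicyNo, Premium} is not a superkey.
AgentID, PolicyNo, Premium --> ClaimID, VehicleID has non-prime {VehicleID} on the right and a non-superkey on the left, so 3NF fails.
{Adjuster} is a proper subset of the key {Adjuster, AgentID, PolicyNo}, and {Adjuster}⁺ contains the non-prime attributes {Region, VehicleID} — a partial dependency, so 2NF is violated.

1NF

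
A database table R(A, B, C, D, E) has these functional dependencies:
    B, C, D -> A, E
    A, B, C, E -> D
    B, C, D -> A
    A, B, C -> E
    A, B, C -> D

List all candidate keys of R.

No FD produces {B, C}, so they must be in every candidate key.
{A, B, C} is a candidate key since {A, B, C}⁺ = {A, B, C, D, E} covers every attribute.
{B, C, D} is a candidate key since {B, C, D}⁺ = {A, B, C, D, E} covers every attribute.
Any other superkey properly contains one of these, so there are no further candidate keys.

{A, B, C}, {B, C, D}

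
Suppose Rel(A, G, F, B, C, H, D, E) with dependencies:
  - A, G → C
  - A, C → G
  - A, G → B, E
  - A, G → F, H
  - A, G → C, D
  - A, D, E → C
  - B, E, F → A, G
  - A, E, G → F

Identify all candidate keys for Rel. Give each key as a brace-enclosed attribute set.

{A, C}, {A, D, E}, {A, G}, {B, E, F}

{A, C}⁺ = {A, B, C, D, E, F, G, H} — all of the relation — so {A, C} is a candidate key.
{A, G}⁺ = {A, B, C, D, E, F, G, H} — all of the relation — so {A, G} is a candidate key.
{A, D, E}⁺ = {A, B, C, D, E, F, G, H} — all of the relation — so {A, D, E} is a candidate key.
{B, E, F}⁺ = {A, B, C, D, E, F, G, H} — all of the relation — so {B, E, F} is a candidate key.
These are minimal and exhaustive — every other superkey contains one of them.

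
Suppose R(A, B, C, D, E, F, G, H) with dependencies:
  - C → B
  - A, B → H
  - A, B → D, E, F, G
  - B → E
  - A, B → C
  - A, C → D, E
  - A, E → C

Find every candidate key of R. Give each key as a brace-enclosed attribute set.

Attributes never on any right-hand side: {A} — every candidate key must contain it.
{A, B} is a candidate key since {A, B}⁺ = {A, B, C, D, E, F, G, H} covers every attribute.
{A, C} is a candidate key since {A, C}⁺ = {A, B, C, D, E, F, G, H} covers every attribute.
{A, E} is a candidate key since {A, E}⁺ = {A, B, C, D, E, F, G, H} covers every attribute.
No proper subset of any of these is a key, and no other minimal superkey exists.

{A, B}, {A, C}, {A, E}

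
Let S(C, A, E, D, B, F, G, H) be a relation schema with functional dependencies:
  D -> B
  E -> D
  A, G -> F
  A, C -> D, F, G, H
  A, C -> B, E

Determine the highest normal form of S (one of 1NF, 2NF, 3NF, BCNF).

2NF

Candidate key: {A, C}. Prime attributes: {A, C}.
D -> B: {D}⁺ = {B, D}, which is not all of the attributes, so the left side is not a superkey — BCNF is violated.
D -> B determines the non-prime attribute {B} from a non-superkey — 3NF is violated.
No proper subset of a key has a non-prime attribute in its closure, so there is no partial dependency; 2NF holds.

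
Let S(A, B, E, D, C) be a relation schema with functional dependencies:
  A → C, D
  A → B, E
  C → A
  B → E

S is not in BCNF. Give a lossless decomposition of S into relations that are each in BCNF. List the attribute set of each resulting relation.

Candidate keys of the original relation: {A}, {C}.
In {A, B, C, D, E}, {B} is not a superkey ({B}⁺ restricted to this set is {B, E}), so split on B → E into {B, E} and {A, B, C, D}.
{B, E} is in BCNF.
{A, B, C, D} is in BCNF.

{A, B, C, D}; {B, E}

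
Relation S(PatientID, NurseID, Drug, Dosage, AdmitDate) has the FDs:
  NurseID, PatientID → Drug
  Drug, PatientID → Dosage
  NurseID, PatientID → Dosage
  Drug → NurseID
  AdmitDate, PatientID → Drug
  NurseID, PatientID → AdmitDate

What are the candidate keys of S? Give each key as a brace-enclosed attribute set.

{AdmitDate, PatientID}, {Drug, PatientID}, {NurseID, PatientID}

{PatientID} never appears on the right of any FD, so every key must include it.
{AdmitDate, PatientID} is a candidate key since {AdmitDate, PatientID}⁺ = {AdmitDate, Dosage, Drug, NurseID, PatientID} covers every attribute.
{Drug, PatientID} is a candidate key since {Drug, PatientID}⁺ = {AdmitDate, Dosage, Drug, NurseID, PatientID} covers every attribute.
{NurseID, PatientID} is a candidate key since {NurseID, PatientID}⁺ = {AdmitDate, Dosage, Drug, NurseID, PatientID} covers every attribute.
No proper subset of any of these is a key, and no other minimal superkey exists.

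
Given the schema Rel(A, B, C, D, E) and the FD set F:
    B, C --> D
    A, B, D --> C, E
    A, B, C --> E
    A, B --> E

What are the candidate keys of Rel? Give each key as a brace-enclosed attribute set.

{A, B} never appear on the right of any FD, so every key must include all of them.
{A, B, C}⁺ = {A, B, C, D, E} — all of the relation — so {A, B, C} is a candidate key.
{A, B, D}⁺ = {A, B, C, D, E} — all of the relation — so {A, B, D} is a candidate key.
No proper subset of any of these is a key, and no other minimal superkey exists.

{A, B, C}, {A, B, D}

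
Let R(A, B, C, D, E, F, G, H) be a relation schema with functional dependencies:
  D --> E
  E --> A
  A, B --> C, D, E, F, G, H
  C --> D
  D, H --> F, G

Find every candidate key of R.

Attributes never on any right-hand side: {B} — every candidate key must contain it.
{A, B}⁺ = {A, B, C, D, E, F, G, H} — all of the relation — so {A, B} is a candidate key.
{B, C}⁺ = {A, B, C, D, E, F, G, H} — all of the relation — so {B, C} is a candidate key.
{B, D}⁺ = {A, B, C, D, E, F, G, H} — all of the relation — so {B, D} is a candidate key.
{B, E}⁺ = {A, B, C, D, E, F, G, H} — all of the relation — so {B, E} is a candidate key.
These are minimal and exhaustive — every other superkey contains one of them.

{A, B}, {B, C}, {B, D}, {B, E}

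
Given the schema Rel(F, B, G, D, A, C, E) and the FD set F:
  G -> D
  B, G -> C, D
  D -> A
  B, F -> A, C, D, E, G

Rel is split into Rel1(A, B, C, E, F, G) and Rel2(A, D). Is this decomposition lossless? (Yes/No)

No

Common attributes: {A}; their closure is {A}.
Rel1 ⊄ {A} and Rel2 ⊄ {A}, so the split is lossy.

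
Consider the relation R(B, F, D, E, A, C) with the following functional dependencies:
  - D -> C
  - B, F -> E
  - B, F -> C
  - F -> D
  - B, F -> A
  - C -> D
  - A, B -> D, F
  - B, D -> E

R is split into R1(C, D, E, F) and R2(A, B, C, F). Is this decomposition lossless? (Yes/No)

No

R1 ∩ R2 = {C, F}; its closure under F is {C, D, F}.
Neither R1 nor R2 is contained in that closure, so the decomposition is lossy.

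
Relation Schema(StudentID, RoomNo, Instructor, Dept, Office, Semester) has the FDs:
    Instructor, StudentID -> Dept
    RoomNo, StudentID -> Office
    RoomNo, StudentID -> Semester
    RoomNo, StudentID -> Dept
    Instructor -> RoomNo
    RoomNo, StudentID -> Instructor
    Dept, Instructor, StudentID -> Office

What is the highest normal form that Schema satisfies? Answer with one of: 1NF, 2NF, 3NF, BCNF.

3NF

Candidate keys: {Instructor, StudentID}, {RoomNo, StudentID}. Prime attributes: {Instructor, RoomNo, StudentID}.
Instructor -> RoomNo breaks BCNF: {Instructor}⁺ = {Instructor, RoomNo}, so {Instructor} is not a superkey.
But every attribute on its right side ({RoomNo}) is prime, and the same holds for every other non-superkey FD, so 3NF still holds.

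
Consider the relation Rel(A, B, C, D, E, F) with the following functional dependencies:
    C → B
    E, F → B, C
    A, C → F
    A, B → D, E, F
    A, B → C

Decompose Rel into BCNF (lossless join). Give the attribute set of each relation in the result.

{A, D, E, F}; {B, C}; {C, E, F}

Candidate keys of the original relation: {A, B}, {A, C}, {A, E, F}.
Within {A, B, C, D, E, F}: {C}⁺ ∩ {A, B, C, D, E, F} = {B, C}, not the whole set, so C → B violates BCNF; decompose into {B, C} and {A, C, D, E, F}.
{B, C} has no BCNF violation.
Within {A, C, D, E, F}: {E, F}⁺ ∩ {A, C, D, E, F} = {C, E, F}, not the whole set, so E, F → C violates BCNF; decompose into {C, E, F} and {A, D, E, F}.
{C, E, F} has no BCNF violation.
{A, D, E, F} has no BCNF violation.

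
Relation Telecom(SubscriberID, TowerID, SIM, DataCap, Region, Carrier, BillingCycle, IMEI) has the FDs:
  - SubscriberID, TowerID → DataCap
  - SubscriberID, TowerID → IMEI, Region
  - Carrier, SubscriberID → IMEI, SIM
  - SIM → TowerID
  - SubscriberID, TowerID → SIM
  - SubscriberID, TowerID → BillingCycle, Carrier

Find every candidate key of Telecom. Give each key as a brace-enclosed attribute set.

No FD produces {SubscriberID}, so it must be in every candidate key.
Closure of {Carrier, SubscriberID} is {BillingCycle, Carrier, DataCap, IMEI, Region, SIM, SubscriberID, TowerID}, the whole schema; {Carrier, SubscriberID} is a candidate key.
Closure of {SIM, SubscriberID} is {BillingCycle, Carrier, DataCap, IMEI, Region, SIM, SubscriberID, TowerID}, the whole schema; {SIM, SubscriberID} is a candidate key.
Closure of {SubscriberID, TowerID} is {BillingCycle, Carrier, DataCap, IMEI, Region, SIM, SubscriberID, TowerID}, the whole schema; {SubscriberID, TowerID} is a candidate key.
No proper subset of any of these is a key, and no other minimal superkey exists.

{Carrier, SubscriberID}, {SIM, SubscriberID}, {SubscriberID, TowerID}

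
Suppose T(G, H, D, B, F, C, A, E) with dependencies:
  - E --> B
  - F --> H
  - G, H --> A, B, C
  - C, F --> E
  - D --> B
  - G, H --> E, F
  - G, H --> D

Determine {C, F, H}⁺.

Start with {C, F, H}.
C, F --> E applies; add {E} → now {C, E, F, H}.
E --> B applies; add {B} → now {B, C, E, F, H}.
No further FD applies.

{B, C, E, F, H}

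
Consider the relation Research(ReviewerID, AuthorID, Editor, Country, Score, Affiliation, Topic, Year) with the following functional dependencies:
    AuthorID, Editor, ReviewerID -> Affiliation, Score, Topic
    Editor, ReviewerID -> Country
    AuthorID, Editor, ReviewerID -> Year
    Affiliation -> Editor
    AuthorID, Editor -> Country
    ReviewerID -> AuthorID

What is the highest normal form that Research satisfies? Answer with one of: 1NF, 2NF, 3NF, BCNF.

Candidate keys: {Affiliation, ReviewerID}, {Editor, ReviewerID}. Prime attributes: {Affiliation, Editor, ReviewerID}.
For Affiliation -> Editor we have {Affiliation}⁺ = {Affiliation, Editor}; {Affiliation} is not a superkey, so BCNF fails.
AuthorID, Editor -> Country has non-prime {Country} on the right and a non-superkey on the left, so 3NF fails.
{ReviewerID} is a proper subset of the key {Affiliation, ReviewerID}, and {ReviewerID}⁺ contains the non-prime attribute {AuthorID} — a partial dependency, so 2NF is violated.

1NF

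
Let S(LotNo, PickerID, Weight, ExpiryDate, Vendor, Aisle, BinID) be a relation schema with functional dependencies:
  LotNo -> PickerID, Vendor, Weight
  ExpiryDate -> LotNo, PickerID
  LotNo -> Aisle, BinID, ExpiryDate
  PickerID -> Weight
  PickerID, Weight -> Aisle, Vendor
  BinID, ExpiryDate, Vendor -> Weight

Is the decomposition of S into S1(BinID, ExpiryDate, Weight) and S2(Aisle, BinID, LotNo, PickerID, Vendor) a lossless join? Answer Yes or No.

S1 ∩ S2 = {BinID}; its closure under F is {BinID}.
The closure covers neither S1 nor S2 entirely; the join is not lossless.

No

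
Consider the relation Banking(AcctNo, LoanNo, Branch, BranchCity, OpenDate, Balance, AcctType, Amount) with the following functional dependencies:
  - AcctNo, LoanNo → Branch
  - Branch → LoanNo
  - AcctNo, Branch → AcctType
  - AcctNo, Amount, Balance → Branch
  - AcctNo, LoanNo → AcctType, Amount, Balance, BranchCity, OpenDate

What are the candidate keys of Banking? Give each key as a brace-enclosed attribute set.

{AcctNo, Amount, Balance}, {AcctNo, Branch}, {AcctNo, LoanNo}

No FD produces {AcctNo}, so it must be in every candidate key.
{AcctNo, Branch}⁺ = {AcctNo, AcctType, Amount, Balance, Branch, BranchCity, LoanNo, OpenDate}, which is every attribute, so {AcctNo, Branch} is a candidate key.
{AcctNo, LoanNo}⁺ = {AcctNo, AcctType, Amount, Balance, Branch, BranchCity, LoanNo, OpenDate}, which is every attribute, so {AcctNo, LoanNo} is a candidate key.
{AcctNo, Amount, Balance}⁺ = {AcctNo, AcctType, Amount, Balance, Branch, BranchCity, LoanNo, OpenDate}, which is every attribute, so {AcctNo, Amount, Balance} is a candidate key.
These are minimal and exhaustive — every other superkey contains one of them.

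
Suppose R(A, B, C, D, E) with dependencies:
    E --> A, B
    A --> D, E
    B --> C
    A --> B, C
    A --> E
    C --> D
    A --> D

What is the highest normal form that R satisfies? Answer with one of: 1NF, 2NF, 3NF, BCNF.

2NF

Candidate keys: {A}, {E}. Prime attributes: {A, E}.
B --> C: {B}⁺ = {B, C, D}, which is not all of the attributes, so the left side is not a superkey — BCNF is violated.
B --> C determines the non-prime attribute {C} from a non-superkey — 3NF is violated.
Every candidate key is a single attribute, so no partial dependency is possible; 2NF holds.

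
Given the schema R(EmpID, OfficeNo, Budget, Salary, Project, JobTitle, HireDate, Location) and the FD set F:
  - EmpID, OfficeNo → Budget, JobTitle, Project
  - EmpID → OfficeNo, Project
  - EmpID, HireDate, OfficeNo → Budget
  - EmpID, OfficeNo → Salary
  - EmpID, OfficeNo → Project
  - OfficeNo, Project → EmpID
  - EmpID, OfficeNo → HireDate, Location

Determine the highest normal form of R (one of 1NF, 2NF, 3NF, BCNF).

Candidate keys: {EmpID}, {OfficeNo, Project}. Prime attributes: {EmpID, OfficeNo, Project}.
The left-hand side of every FD is a superkey, so BCNF is satisfied.

BCNF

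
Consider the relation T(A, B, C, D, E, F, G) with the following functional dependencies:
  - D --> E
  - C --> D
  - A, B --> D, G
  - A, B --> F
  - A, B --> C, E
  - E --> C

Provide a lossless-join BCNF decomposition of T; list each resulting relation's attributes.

{A, B, D, F, G}; {C, D, E}

Candidate key of the original relation: {A, B}.
In {A, B, C, D, E, F, G}, {D} is not a superkey ({D}⁺ restricted to this set is {C, D, E}), so split on D --> C, E into {C, D, E} and {A, B, D, F, G}.
{C, D, E} has no BCNF violation.
{A, B, D, F, G} has no BCNF violation.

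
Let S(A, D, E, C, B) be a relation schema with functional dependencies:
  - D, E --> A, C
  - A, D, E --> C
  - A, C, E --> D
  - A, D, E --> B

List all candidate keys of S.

{E} never appears on the right of any FD, so every key must include it.
{D, E}⁺ = {A, B, C, D, E}, which is every attribute, so {D, E} is a candidate key.
{A, C, E}⁺ = {A, B, C, D, E}, which is every attribute, so {A, C, E} is a candidate key.
These are minimal and exhaustive — every other superkey contains one of them.

{A, C, E}, {D, E}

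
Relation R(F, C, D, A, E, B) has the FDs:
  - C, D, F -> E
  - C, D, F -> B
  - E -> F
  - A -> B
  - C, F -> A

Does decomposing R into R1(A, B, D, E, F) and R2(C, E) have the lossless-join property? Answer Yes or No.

No

R1 ∩ R2 = {E}; its closure under F is {E, F}.
The closure covers neither R1 nor R2 entirely; the join is not lossless.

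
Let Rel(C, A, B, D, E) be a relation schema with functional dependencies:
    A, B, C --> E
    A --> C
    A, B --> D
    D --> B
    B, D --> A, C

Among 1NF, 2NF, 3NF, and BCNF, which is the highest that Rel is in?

Candidate keys: {A, B}, {D}. Prime attributes: {A, B, D}.
For A --> C we have {A}⁺ = {A, C}; {A} is not a superkey, so BCNF fails.
A --> C determines the non-prime attribute {C} from a non-superkey — 3NF is violated.
Since {A} ⊂ {A, B} and {A}⁺ ⊇ {C} with {C} non-prime, there is a partial dependency; 2NF fails.

1NF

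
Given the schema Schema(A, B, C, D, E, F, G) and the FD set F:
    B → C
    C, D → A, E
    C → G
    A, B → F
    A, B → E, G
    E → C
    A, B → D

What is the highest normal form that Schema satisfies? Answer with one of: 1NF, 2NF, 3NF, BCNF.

1NF

Candidate keys: {A, B}, {B, D}. Prime attributes: {A, B, D}.
B → C: {B}⁺ = {B, C, G}, which is not all of the attributes, so the left side is not a superkey — BCNF is violated.
B → C has non-prime {C} on the right and a non-superkey on the left, so 3NF fails.
Since {B} ⊂ {A, B} and {B}⁺ ⊇ {C, G} with {C, G} non-prime, there is a partial dependency; 2NF fails.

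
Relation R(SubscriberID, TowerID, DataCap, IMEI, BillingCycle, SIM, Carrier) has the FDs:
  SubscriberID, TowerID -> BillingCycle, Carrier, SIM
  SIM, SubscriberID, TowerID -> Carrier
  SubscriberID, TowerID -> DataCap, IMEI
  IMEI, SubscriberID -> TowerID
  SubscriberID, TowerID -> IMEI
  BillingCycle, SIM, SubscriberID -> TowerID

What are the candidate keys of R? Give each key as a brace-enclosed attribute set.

{BillingCycle, SIM, SubscriberID}, {IMEI, SubscriberID}, {SubscriberID, TowerID}

{SubscriberID} never appears on the right of any FD, so every key must include it.
{IMEI, SubscriberID}⁺ = {BillingCycle, Carrier, DataCap, IMEI, SIM, SubscriberID, TowerID}, which is every attribute, so {IMEI, SubscriberID} is a candidate key.
{SubscriberID, TowerID}⁺ = {BillingCycle, Carrier, DataCap, IMEI, SIM, SubscriberID, TowerID}, which is every attribute, so {SubscriberID, TowerID} is a candidate key.
{BillingCycle, SIM, SubscriberID}⁺ = {BillingCycle, Carrier, DataCap, IMEI, SIM, SubscriberID, TowerID}, which is every attribute, so {BillingCycle, SIM, SubscriberID} is a candidate key.
These are minimal and exhaustive — every other superkey contains one of them.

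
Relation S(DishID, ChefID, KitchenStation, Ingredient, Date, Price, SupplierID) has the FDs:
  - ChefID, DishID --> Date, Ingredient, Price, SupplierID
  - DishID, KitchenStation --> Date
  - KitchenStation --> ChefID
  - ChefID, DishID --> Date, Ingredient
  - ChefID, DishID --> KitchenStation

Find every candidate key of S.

{ChefID, DishID}, {DishID, KitchenStation}

{DishID} never appears on the right of any FD, so every key must include it.
{ChefID, DishID}⁺ = {ChefID, Date, DishID, Ingredient, KitchenStation, Price, SupplierID} — all of the relation — so {ChefID, DishID} is a candidate key.
{DishID, KitchenStation}⁺ = {ChefID, Date, DishID, Ingredient, KitchenStation, Price, SupplierID} — all of the relation — so {DishID, KitchenStation} is a candidate key.
Any other superkey properly contains one of these, so there are no further candidate keys.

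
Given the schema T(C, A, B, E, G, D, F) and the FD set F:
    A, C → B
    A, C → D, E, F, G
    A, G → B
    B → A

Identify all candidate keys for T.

Attributes never on any right-hand side: {C} — every candidate key must contain it.
{A, C}⁺ = {A, B, C, D, E, F, G} — all of the relation — so {A, C} is a candidate key.
{B, C}⁺ = {A, B, C, D, E, F, G} — all of the relation — so {B, C} is a candidate key.
No proper subset of any of these is a key, and no other minimal superkey exists.

{A, C}, {B, C}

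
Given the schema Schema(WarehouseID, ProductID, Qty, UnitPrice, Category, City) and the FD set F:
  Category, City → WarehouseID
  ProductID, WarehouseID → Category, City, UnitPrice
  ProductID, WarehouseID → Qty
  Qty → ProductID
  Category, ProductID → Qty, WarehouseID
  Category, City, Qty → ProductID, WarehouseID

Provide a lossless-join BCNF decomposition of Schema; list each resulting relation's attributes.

{Category, City, Qty, UnitPrice}; {Category, City, WarehouseID}; {ProductID, Qty}

Candidate keys of the original relation: {Category, ProductID}, {Category, Qty}, {ProductID, WarehouseID}, {Qty, WarehouseID}.
{Category, City, ProductID, Qty, UnitPrice, WarehouseID}: {Category, City} determines {Category, City, WarehouseID} here but is not a superkey — split on Category, City → WarehouseID, giving {Category, City, WarehouseID} and {Category, City, ProductID, Qty, UnitPrice}.
{Category, City, WarehouseID} is in BCNF.
{Category, City, ProductID, Qty, UnitPrice}: {Qty} determines {ProductID, Qty} here but is not a superkey — split on Qty → ProductID, giving {ProductID, Qty} and {Category, City, Qty, UnitPrice}.
{ProductID, Qty} is in BCNF.
{Category, City, Qty, UnitPrice} is in BCNF.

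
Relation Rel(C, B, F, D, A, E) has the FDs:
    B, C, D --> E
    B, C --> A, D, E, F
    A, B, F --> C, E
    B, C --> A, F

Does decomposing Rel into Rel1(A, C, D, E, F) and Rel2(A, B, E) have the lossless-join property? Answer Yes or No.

No

Common attributes: {A, E}; their closure is {A, E}.
Rel1 ⊄ {A, E} and Rel2 ⊄ {A, E}, so the split is lossy.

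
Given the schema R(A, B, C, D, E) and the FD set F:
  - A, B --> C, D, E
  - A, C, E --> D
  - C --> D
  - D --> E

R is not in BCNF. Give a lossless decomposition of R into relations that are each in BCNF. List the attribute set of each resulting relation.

Candidate key of the original relation: {A, B}.
In {A, B, C, D, E}, {A, C, E} is not a superkey ({A, C, E}⁺ restricted to this set is {A, C, D, E}), so split on A, C, E --> D into {A, C, D, E} and {A, B, C, E}.
In {A, C, D, E}, {C} is not a superkey ({C}⁺ restricted to this set is {C, D, E}), so split on C --> D, E into {C, D, E} and {A, C}.
In {C, D, E}, {D} is not a superkey ({D}⁺ restricted to this set is {D, E}), so split on D --> E into {D, E} and {C, D}.
{D, E}: every determinant is a superkey — BCNF.
{C, D}: every determinant is a superkey — BCNF.
{A, C}: every determinant is a superkey — BCNF.
In {A, B, C, E}, {C} is not a superkey ({C}⁺ restricted to this set is {C, E}), so split on C --> E into {C, E} and {A, B, C}.
{C, E}: every determinant is a superkey — BCNF.
{A, B, C}: every determinant is a superkey — BCNF.

{A, B, C}; {C, D}; {C, E}; {D, E}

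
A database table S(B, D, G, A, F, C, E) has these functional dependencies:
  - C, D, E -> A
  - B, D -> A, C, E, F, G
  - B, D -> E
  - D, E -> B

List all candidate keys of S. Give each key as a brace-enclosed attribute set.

{B, D}, {D, E}

Attributes never on any right-hand side: {D} — every candidate key must contain it.
Closure of {B, D} is {A, B, C, D, E, F, G}, the whole schema; {B, D} is a candidate key.
Closure of {D, E} is {A, B, C, D, E, F, G}, the whole schema; {D, E} is a candidate key.
No proper subset of any of these is a key, and no other minimal superkey exists.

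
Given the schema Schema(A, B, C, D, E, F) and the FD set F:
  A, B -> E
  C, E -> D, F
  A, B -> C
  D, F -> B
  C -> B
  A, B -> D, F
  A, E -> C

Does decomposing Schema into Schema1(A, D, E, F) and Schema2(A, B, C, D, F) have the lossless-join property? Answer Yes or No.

Yes

Schema1 ∩ Schema2 = {A, D, F}; its closure under F is {A, B, C, D, E, F}.
Since Schema1 ⊆ {A, B, C, D, E, F}, the intersection is a superkey of Schema1; the decomposition is lossless.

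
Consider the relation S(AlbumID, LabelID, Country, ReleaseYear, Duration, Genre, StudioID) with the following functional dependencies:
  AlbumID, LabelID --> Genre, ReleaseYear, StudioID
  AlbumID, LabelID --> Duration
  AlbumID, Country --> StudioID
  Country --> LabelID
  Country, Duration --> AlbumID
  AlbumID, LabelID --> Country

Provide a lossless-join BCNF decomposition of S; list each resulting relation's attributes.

Candidate keys of the original relation: {AlbumID, Country}, {AlbumID, LabelID}, {Country, Duration}.
In {AlbumID, Country, Duration, Genre, LabelID, ReleaseYear, StudioID}, {Country} is not a superkey ({Country}⁺ restricted to this set is {Country, LabelID}), so split on Country --> LabelID into {Country, LabelID} and {AlbumID, Country, Duration, Genre, ReleaseYear, StudioID}.
{Country, LabelID} is in BCNF.
{AlbumID, Country, Duration, Genre, ReleaseYear, StudioID} is in BCNF.

{AlbumID, Country, Duration, Genre, ReleaseYear, StudioID}; {Country, LabelID}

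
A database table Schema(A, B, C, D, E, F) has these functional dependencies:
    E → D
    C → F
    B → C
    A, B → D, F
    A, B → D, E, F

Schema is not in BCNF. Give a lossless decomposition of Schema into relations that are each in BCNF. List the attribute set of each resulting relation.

Candidate key of the original relation: {A, B}.
{A, B, C, D, E, F}: {E} determines {D, E} here but is not a superkey — split on E → D, giving {D, E} and {A, B, C, E, F}.
{D, E} is in BCNF.
{A, B, C, E, F}: {C} determines {C, F} here but is not a superkey — split on C → F, giving {C, F} and {A, B, C, E}.
{C, F} is in BCNF.
{A, B, C, E}: {B} determines {B, C} here but is not a superkey — split on B → C, giving {B, C} and {A, B, E}.
{B, C} is in BCNF.
{A, B, E} is in BCNF.

{A, B, E}; {B, C}; {C, F}; {D, E}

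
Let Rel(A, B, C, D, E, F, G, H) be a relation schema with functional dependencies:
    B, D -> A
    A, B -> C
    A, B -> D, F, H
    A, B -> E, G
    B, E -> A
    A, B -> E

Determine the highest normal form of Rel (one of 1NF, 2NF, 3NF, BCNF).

BCNF

Candidate keys: {A, B}, {B, D}, {B, E}. Prime attributes: {A, B, D, E}.
Every FD has a superkey on the left, so the relation is in BCNF.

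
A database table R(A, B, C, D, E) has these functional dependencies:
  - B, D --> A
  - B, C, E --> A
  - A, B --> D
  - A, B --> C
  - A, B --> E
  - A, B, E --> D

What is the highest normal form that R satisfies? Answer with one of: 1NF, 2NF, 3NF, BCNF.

Candidate keys: {A, B}, {B, C, E}, {B, D}. Prime attributes: {A, B, C, D, E}.
Each dependency's left side is a superkey — BCNF holds.

BCNF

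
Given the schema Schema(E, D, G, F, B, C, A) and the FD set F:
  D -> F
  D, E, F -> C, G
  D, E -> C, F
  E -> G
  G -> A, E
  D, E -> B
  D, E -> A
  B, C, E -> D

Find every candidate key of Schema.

{D, E}⁺ = {A, B, C, D, E, F, G}, which is every attribute, so {D, E} is a candidate key.
{D, G}⁺ = {A, B, C, D, E, F, G}, which is every attribute, so {D, G} is a candidate key.
{B, C, E}⁺ = {A, B, C, D, E, F, G}, which is every attribute, so {B, C, E} is a candidate key.
{B, C, G}⁺ = {A, B, C, D, E, F, G}, which is every attribute, so {B, C, G} is a candidate key.
These are minimal and exhaustive — every other superkey contains one of them.

{B, C, E}, {B, C, G}, {D, E}, {D, G}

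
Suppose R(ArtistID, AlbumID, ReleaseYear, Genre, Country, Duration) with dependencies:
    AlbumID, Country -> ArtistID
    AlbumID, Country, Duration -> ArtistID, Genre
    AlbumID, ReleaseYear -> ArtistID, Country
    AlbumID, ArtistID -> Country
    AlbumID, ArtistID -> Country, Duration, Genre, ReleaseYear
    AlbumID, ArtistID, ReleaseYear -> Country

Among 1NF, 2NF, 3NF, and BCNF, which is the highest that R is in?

BCNF

Candidate keys: {AlbumID, ArtistID}, {AlbumID, Country}, {AlbumID, ReleaseYear}. Prime attributes: {AlbumID, ArtistID, Country, ReleaseYear}.
The left-hand side of every FD is a superkey, so BCNF is satisfied.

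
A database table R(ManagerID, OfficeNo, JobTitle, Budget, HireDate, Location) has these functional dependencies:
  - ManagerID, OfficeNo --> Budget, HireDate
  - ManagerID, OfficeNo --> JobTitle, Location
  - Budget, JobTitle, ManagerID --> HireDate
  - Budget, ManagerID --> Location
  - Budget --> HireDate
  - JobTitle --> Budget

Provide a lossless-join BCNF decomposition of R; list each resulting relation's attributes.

{Budget, HireDate}; {Budget, JobTitle}; {Budget, Location, ManagerID}; {JobTitle, ManagerID, OfficeNo}

Candidate key of the original relation: {ManagerID, OfficeNo}.
{Budget, HireDate, JobTitle, Location, ManagerID, OfficeNo}: {Budget, JobTitle, ManagerID} determines {Budget, HireDate, JobTitle, Location, ManagerID} here but is not a superkey — split on Budget, JobTitle, ManagerID --> HireDate, Location, giving {Budget, HireDate, JobTitle, Location, ManagerID} and {Budget, JobTitle, ManagerID, OfficeNo}.
{Budget, HireDate, JobTitle, Location, ManagerID}: {Budget, ManagerID} determines {Budget, HireDate, Location, ManagerID} here but is not a superkey — split on Budget, ManagerID --> HireDate, Location, giving {Budget, HireDate, Location, ManagerID} and {Budget, JobTitle, ManagerID}.
{Budget, HireDate, Location, ManagerID}: {Budget} determines {Budget, HireDate} here but is not a superkey — split on Budget --> HireDate, giving {Budget, HireDate} and {Budget, Location, ManagerID}.
{Budget, HireDate} is in BCNF.
{Budget, Location, ManagerID} is in BCNF.
{Budget, JobTitle, ManagerID}: {JobTitle} determines {Budget, JobTitle} here but is not a superkey — split on JobTitle --> Budget, giving {Budget, JobTitle} and {JobTitle, ManagerID}.
{Budget, JobTitle} is in BCNF.
{JobTitle, ManagerID} is in BCNF.
{Budget, JobTitle, ManagerID, OfficeNo}: {JobTitle} determines {Budget, JobTitle} here but is not a superkey — split on JobTitle --> Budget, giving {Budget, JobTitle} and {JobTitle, ManagerID, OfficeNo}.
{Budget, JobTitle} is in BCNF.
{JobTitle, ManagerID, OfficeNo} is in BCNF.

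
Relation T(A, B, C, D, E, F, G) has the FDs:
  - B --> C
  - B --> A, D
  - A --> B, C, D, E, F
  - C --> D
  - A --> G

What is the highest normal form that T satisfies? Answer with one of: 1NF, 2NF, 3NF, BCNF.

Candidate keys: {A}, {B}. Prime attributes: {A, B}.
For C --> D we have {C}⁺ = {C, D}; {C} is not a superkey, so BCNF fails.
C --> D determines the non-prime attribute {D} from a non-superkey — 3NF is violated.
All keys have size 1, which rules out partial dependencies — 2NF is satisfied.

2NF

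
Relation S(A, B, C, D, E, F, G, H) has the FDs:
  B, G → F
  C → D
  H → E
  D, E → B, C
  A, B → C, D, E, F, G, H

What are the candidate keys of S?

{A, B}, {A, C, E}, {A, C, H}, {A, D, E}, {A, D, H}

Attributes never on any right-hand side: {A} — every candidate key must contain it.
{A, B}⁺ = {A, B, C, D, E, F, G, H} — all of the relation — so {A, B} is a candidate key.
{A, C, E}⁺ = {A, B, C, D, E, F, G, H} — all of the relation — so {A, C, E} is a candidate key.
{A, C, H}⁺ = {A, B, C, D, E, F, G, H} — all of the relation — so {A, C, H} is a candidate key.
{A, D, E}⁺ = {A, B, C, D, E, F, G, H} — all of the relation — so {A, D, E} is a candidate key.
{A, D, H}⁺ = {A, B, C, D, E, F, G, H} — all of the relation — so {A, D, H} is a candidate key.
Any other superkey properly contains one of these, so there are no further candidate keys.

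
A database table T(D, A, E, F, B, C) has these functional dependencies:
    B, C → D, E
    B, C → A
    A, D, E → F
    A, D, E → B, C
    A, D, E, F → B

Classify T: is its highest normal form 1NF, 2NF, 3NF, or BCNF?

Candidate keys: {A, D, E}, {B, C}. Prime attributes: {A, B, C, D, E}.
Each dependency's left side is a superkey — BCNF holds.

BCNF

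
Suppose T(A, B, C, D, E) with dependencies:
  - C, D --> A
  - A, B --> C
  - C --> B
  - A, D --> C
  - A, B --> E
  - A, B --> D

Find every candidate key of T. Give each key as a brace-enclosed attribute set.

{A, B}⁺ = {A, B, C, D, E}, which is every attribute, so {A, B} is a candidate key.
{A, C}⁺ = {A, B, C, D, E}, which is every attribute, so {A, C} is a candidate key.
{A, D}⁺ = {A, B, C, D, E}, which is every attribute, so {A, D} is a candidate key.
{C, D}⁺ = {A, B, C, D, E}, which is every attribute, so {C, D} is a candidate key.
No proper subset of any of these is a key, and no other minimal superkey exists.

{A, B}, {A, C}, {A, D}, {C, D}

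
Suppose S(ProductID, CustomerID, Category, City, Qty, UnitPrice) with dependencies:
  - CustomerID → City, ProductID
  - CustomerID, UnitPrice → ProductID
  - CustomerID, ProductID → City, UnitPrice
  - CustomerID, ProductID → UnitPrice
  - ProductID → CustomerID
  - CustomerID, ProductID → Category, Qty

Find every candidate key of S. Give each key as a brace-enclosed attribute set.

{CustomerID}, {ProductID}

{CustomerID}⁺ = {Category, City, CustomerID, ProductID, Qty, UnitPrice}, which is every attribute, so {CustomerID} is a candidate key.
{ProductID}⁺ = {Category, City, CustomerID, ProductID, Qty, UnitPrice}, which is every attribute, so {ProductID} is a candidate key.
No proper subset of any of these is a key, and no other minimal superkey exists.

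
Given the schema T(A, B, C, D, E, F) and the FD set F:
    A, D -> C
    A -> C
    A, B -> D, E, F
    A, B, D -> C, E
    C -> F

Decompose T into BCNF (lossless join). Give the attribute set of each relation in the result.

Candidate key of the original relation: {A, B}.
{A, B, C, D, E, F}: {A, D} determines {A, C, D, F} here but is not a superkey — split on A, D -> C, F, giving {A, C, D, F} and {A, B, D, E}.
{A, C, D, F}: {A} determines {A, C, F} here but is not a superkey — split on A -> C, F, giving {A, C, F} and {A, D}.
{A, C, F}: {C} determines {C, F} here but is not a superkey — split on C -> F, giving {C, F} and {A, C}.
{C, F} is in BCNF.
{A, C} is in BCNF.
{A, D} is in BCNF.
{A, B, D, E} is in BCNF.

{A, B, D, E}; {A, C}; {C, F}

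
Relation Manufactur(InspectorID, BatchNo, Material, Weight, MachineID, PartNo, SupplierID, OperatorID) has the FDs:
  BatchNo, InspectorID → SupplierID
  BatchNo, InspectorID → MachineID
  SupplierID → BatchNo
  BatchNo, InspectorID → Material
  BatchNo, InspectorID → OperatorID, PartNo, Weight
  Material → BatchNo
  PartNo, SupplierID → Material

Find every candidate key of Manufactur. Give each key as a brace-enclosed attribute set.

{BatchNo, InspectorID}, {InspectorID, Material}, {InspectorID, SupplierID}

No FD produces {InspectorID}, so it must be in every candidate key.
{BatchNo, InspectorID} is a candidate key since {BatchNo, InspectorID}⁺ = {BatchNo, InspectorID, MachineID, Material, OperatorID, PartNo, SupplierID, Weight} covers every attribute.
{InspectorID, Material} is a candidate key since {InspectorID, Material}⁺ = {BatchNo, InspectorID, MachineID, Material, OperatorID, PartNo, SupplierID, Weight} covers every attribute.
{InspectorID, SupplierID} is a candidate key since {InspectorID, SupplierID}⁺ = {BatchNo, InspectorID, MachineID, Material, OperatorID, PartNo, SupplierID, Weight} covers every attribute.
No proper subset of any of these is a key, and no other minimal superkey exists.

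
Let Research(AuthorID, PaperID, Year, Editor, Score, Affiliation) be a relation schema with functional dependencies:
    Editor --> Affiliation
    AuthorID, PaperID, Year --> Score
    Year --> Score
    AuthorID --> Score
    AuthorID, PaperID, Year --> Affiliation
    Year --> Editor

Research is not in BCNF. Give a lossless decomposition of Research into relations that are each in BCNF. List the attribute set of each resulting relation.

Candidate key of the original relation: {AuthorID, PaperID, Year}.
In {Affiliation, AuthorID, Editor, PaperID, Score, Year}, {Editor} is not a superkey ({Editor}⁺ restricted to this set is {Affiliation, Editor}), so split on Editor --> Affiliation into {Affiliation, Editor} and {AuthorID, Editor, PaperID, Score, Year}.
{Affiliation, Editor} has no BCNF violation.
In {AuthorID, Editor, PaperID, Score, Year}, {Year} is not a superkey ({Year}⁺ restricted to this set is {Editor, Score, Year}), so split on Year --> Editor, Score into {Editor, Score, Year} and {AuthorID, PaperID, Year}.
{Editor, Score, Year} has no BCNF violation.
{AuthorID, PaperID, Year} has no BCNF violation.

{Affiliation, Editor}; {AuthorID, PaperID, Year}; {Editor, Score, Year}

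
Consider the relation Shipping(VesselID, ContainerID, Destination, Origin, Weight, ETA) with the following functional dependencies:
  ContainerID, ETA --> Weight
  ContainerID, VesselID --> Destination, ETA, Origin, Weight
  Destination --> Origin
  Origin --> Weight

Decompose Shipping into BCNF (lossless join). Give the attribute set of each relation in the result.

{ContainerID, Destination, ETA, VesselID}; {ContainerID, ETA, Weight}; {Destination, Origin}

Candidate key of the original relation: {ContainerID, VesselID}.
In {ContainerID, Destination, ETA, Origin, VesselID, Weight}, {ContainerID, ETA} is not a superkey ({ContainerID, ETA}⁺ restricted to this set is {ContainerID, ETA, Weight}), so split on ContainerID, ETA --> Weight into {ContainerID, ETA, Weight} and {ContainerID, Destination, ETA, Origin, VesselID}.
{ContainerID, ETA, Weight} has no BCNF violation.
In {ContainerID, Destination, ETA, Origin, VesselID}, {Destination} is not a superkey ({Destination}⁺ restricted to this set is {Destination, Origin}), so split on Destination --> Origin into {Destination, Origin} and {ContainerID, Destination, ETA, VesselID}.
{Destination, Origin} has no BCNF violation.
{ContainerID, Destination, ETA, VesselID} has no BCNF violation.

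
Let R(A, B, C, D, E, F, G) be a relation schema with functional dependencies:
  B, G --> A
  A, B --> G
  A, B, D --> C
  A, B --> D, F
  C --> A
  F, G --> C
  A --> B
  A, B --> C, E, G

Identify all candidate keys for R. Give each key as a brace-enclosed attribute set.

{A}, {B, G}, {C}, {F, G}

{A}⁺ = {A, B, C, D, E, F, G}, which is every attribute, so {A} is a candidate key.
{C}⁺ = {A, B, C, D, E, F, G}, which is every attribute, so {C} is a candidate key.
{B, G}⁺ = {A, B, C, D, E, F, G}, which is every attribute, so {B, G} is a candidate key.
{F, G}⁺ = {A, B, C, D, E, F, G}, which is every attribute, so {F, G} is a candidate key.
No proper subset of any of these is a key, and no other minimal superkey exists.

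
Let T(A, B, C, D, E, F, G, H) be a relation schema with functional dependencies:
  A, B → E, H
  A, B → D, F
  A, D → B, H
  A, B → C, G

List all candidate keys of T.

{A, B}, {A, D}

Attributes never on any right-hand side: {A} — every candidate key must contain it.
Closure of {A, B} is {A, B, C, D, E, F, G, H}, the whole schema; {A, B} is a candidate key.
Closure of {A, D} is {A, B, C, D, E, F, G, H}, the whole schema; {A, D} is a candidate key.
These are minimal and exhaustive — every other superkey contains one of them.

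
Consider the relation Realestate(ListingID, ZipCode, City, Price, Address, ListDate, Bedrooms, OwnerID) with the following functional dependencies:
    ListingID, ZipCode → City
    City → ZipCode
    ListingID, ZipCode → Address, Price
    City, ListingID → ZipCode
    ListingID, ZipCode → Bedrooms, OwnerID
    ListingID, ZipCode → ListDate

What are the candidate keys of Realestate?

{City, ListingID}, {ListingID, ZipCode}

Attributes never on any right-hand side: {ListingID} — every candidate key must contain it.
Closure of {City, ListingID} is {Address, Bedrooms, City, ListDate, ListingID, OwnerID, Price, ZipCode}, the whole schema; {City, ListingID} is a candidate key.
Closure of {ListingID, ZipCode} is {Address, Bedrooms, City, ListDate, ListingID, OwnerID, Price, ZipCode}, the whole schema; {ListingID, ZipCode} is a candidate key.
These are minimal and exhaustive — every other superkey contains one of them.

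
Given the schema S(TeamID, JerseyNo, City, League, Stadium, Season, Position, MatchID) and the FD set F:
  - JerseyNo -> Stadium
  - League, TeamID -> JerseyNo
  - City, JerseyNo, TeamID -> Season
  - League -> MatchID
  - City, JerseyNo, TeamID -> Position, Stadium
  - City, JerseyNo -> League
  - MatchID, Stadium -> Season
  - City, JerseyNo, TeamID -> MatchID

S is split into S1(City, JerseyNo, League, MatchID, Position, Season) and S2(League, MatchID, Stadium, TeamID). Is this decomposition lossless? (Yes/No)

No

S1 ∩ S2 = {League, MatchID}; its closure under F is {League, MatchID}.
The closure covers neither S1 nor S2 entirely; the join is not lossless.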